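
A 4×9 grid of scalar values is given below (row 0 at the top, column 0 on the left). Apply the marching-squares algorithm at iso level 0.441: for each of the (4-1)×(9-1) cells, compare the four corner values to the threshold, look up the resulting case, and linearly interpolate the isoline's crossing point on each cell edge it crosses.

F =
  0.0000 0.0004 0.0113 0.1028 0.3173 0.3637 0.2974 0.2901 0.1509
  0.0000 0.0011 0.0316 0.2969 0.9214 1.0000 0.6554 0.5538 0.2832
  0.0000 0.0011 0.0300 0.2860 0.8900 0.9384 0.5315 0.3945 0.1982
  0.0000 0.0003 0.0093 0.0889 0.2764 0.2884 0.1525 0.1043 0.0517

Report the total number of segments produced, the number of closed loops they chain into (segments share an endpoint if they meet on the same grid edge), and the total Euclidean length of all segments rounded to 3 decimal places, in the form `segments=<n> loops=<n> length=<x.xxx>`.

segments=12 loops=1 length=10.906

cell (0,3): code 0100 → (0.205,4.000)–(1.000,3.231)
cell (0,4): code 1100 → (0.121,5.000)–(0.205,4.000)
cell (0,5): code 1100 → (0.401,6.000)–(0.121,5.000)
cell (0,6): code 1100 → (0.572,7.000)–(0.401,6.000)
cell (0,7): code 1000 → (1.000,7.417)–(0.572,7.000)
cell (1,3): code 0110 → (1.000,3.231)–(2.000,3.257)
cell (1,6): code 1011 → (2.000,6.661)–(1.708,7.000)
cell (1,7): code 0001 → (1.708,7.000)–(1.000,7.417)
cell (2,3): code 0010 → (2.000,3.257)–(2.732,4.000)
cell (2,4): code 0011 → (2.732,4.000)–(2.765,5.000)
cell (2,5): code 0011 → (2.765,5.000)–(2.239,6.000)
cell (2,6): code 0001 → (2.239,6.000)–(2.000,6.661)
total: 12 segments, chained into 1 closed loop(s), length Σ = 10.905933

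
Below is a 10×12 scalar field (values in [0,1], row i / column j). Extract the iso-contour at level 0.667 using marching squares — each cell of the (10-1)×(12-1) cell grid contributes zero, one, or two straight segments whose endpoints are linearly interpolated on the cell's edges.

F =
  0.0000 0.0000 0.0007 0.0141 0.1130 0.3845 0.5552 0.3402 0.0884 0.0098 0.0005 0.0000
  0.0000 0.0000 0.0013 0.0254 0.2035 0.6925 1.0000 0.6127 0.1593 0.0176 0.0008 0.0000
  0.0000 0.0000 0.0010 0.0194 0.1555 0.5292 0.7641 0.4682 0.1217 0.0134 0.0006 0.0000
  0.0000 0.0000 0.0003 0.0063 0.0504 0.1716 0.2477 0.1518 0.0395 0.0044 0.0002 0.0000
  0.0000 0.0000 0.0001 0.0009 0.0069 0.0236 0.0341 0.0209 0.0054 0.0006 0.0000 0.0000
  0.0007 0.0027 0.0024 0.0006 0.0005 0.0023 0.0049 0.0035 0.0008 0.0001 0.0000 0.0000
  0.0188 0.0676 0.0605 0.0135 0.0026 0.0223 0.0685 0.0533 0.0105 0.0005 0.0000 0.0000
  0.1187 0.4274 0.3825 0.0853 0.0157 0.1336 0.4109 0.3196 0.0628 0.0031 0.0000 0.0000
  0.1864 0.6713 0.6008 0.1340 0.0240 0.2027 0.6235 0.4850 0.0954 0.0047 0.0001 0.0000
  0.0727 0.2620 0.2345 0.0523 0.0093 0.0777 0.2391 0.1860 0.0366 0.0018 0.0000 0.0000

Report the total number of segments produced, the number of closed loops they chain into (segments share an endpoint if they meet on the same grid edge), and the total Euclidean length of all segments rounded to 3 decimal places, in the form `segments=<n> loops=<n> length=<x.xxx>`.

cell (0,4): code 0100 → (0.917,5.000)–(1.000,4.948)
cell (0,5): code 1100 → (0.251,6.000)–(0.917,5.000)
cell (0,6): code 1000 → (1.000,6.860)–(0.251,6.000)
cell (1,4): code 0010 → (1.000,4.948)–(1.156,5.000)
cell (1,5): code 0111 → (1.156,5.000)–(2.000,5.587)
cell (1,6): code 1001 → (2.000,6.328)–(1.000,6.860)
cell (2,5): code 0010 → (2.000,5.587)–(2.188,6.000)
cell (2,6): code 0001 → (2.188,6.000)–(2.000,6.328)
cell (7,0): code 0100 → (7.982,1.000)–(8.000,0.991)
cell (7,1): code 1000 → (8.000,1.061)–(7.982,1.000)
cell (8,0): code 0010 → (8.000,0.991)–(8.011,1.000)
cell (8,1): code 0001 → (8.011,1.000)–(8.000,1.061)
total: 12 segments, chained into 2 closed loop(s), length Σ = 5.755395

segments=12 loops=2 length=5.755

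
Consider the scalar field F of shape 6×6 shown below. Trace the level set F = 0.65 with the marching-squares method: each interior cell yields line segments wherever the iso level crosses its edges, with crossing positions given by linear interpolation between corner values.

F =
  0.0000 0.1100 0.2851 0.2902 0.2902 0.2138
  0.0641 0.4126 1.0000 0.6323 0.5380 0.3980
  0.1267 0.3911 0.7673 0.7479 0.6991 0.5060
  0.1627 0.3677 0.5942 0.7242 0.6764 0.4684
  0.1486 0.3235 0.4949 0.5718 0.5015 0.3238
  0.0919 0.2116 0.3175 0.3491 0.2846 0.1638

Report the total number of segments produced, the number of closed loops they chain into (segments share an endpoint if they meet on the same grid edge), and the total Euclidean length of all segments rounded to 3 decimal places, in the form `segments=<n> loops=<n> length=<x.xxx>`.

cell (0,1): code 0100 → (0.510,2.000)–(1.000,1.404)
cell (0,2): code 1000 → (1.000,2.952)–(0.510,2.000)
cell (1,1): code 0110 → (1.000,1.404)–(2.000,1.688)
cell (1,2): code 1101 → (1.153,3.000)–(1.000,2.952)
cell (1,3): code 1100 → (1.695,4.000)–(1.153,3.000)
cell (1,4): code 1000 → (2.000,4.254)–(1.695,4.000)
cell (2,1): code 0010 → (2.000,1.688)–(2.678,2.000)
cell (2,2): code 0111 → (2.678,2.000)–(3.000,2.429)
cell (2,4): code 1001 → (3.000,4.127)–(2.000,4.254)
cell (3,2): code 0010 → (3.000,2.429)–(3.487,3.000)
cell (3,3): code 0011 → (3.487,3.000)–(3.151,4.000)
cell (3,4): code 0001 → (3.151,4.000)–(3.000,4.127)
total: 12 segments, chained into 1 closed loop(s), length Σ = 8.869198

segments=12 loops=1 length=8.869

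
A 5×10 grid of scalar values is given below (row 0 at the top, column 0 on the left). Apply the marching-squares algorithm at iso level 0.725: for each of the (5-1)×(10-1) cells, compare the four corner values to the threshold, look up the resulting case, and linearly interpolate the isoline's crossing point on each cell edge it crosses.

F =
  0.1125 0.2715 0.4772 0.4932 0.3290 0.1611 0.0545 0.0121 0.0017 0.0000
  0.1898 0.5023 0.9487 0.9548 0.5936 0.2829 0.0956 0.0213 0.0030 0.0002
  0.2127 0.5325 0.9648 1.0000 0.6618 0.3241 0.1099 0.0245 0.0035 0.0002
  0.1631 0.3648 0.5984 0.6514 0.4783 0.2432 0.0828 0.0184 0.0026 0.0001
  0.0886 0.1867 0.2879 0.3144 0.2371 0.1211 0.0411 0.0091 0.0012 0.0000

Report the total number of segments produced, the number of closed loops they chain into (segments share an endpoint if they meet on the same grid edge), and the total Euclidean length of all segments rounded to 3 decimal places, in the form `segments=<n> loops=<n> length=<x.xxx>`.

segments=8 loops=1 length=7.515

cell (0,1): code 0100 → (0.526,2.000)–(1.000,1.499)
cell (0,2): code 1100 → (0.502,3.000)–(0.526,2.000)
cell (0,3): code 1000 → (1.000,3.636)–(0.502,3.000)
cell (1,1): code 0110 → (1.000,1.499)–(2.000,1.445)
cell (1,3): code 1001 → (2.000,3.813)–(1.000,3.636)
cell (2,1): code 0010 → (2.000,1.445)–(2.654,2.000)
cell (2,2): code 0011 → (2.654,2.000)–(2.789,3.000)
cell (2,3): code 0001 → (2.789,3.000)–(2.000,3.813)
total: 8 segments, chained into 1 closed loop(s), length Σ = 7.514993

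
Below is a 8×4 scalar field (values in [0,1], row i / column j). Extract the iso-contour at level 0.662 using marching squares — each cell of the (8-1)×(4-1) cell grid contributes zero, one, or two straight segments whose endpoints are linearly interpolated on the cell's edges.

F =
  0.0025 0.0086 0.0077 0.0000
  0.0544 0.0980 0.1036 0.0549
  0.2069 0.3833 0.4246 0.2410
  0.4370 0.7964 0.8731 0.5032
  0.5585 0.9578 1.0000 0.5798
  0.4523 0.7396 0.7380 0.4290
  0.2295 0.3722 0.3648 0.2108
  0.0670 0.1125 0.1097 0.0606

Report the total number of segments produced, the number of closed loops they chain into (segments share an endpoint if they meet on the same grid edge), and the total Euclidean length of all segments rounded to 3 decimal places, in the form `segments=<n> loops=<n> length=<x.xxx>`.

cell (2,0): code 0100 → (2.675,1.000)–(3.000,0.626)
cell (2,1): code 1100 → (2.529,2.000)–(2.675,1.000)
cell (2,2): code 1000 → (3.000,2.571)–(2.529,2.000)
cell (3,0): code 0110 → (3.000,0.626)–(4.000,0.259)
cell (3,2): code 1001 → (4.000,2.804)–(3.000,2.571)
cell (4,0): code 0110 → (4.000,0.259)–(5.000,0.730)
cell (4,2): code 1001 → (5.000,2.246)–(4.000,2.804)
cell (5,0): code 0010 → (5.000,0.730)–(5.211,1.000)
cell (5,1): code 0011 → (5.211,1.000)–(5.204,2.000)
cell (5,2): code 0001 → (5.204,2.000)–(5.000,2.246)
total: 10 segments, chained into 1 closed loop(s), length Σ = 8.250856

segments=10 loops=1 length=8.251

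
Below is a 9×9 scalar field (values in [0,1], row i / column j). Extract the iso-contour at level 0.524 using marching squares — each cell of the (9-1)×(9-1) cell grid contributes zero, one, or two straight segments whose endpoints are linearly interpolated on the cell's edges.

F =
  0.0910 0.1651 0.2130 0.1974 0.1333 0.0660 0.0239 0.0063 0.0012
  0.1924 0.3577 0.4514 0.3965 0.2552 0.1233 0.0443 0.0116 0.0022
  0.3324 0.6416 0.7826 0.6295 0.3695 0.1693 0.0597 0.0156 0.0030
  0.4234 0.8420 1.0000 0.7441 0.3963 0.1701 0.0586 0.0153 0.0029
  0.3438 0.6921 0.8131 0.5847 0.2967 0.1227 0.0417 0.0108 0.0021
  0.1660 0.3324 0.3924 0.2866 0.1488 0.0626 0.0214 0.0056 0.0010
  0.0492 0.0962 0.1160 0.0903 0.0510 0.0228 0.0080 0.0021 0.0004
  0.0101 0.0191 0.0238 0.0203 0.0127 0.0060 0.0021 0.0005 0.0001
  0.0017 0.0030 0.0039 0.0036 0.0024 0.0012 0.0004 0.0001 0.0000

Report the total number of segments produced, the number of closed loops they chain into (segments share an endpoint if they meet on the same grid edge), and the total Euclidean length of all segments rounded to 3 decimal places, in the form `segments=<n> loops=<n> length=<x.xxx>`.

cell (1,0): code 0100 → (1.586,1.000)–(2.000,0.620)
cell (1,1): code 1100 → (1.219,2.000)–(1.586,1.000)
cell (1,2): code 1100 → (1.547,3.000)–(1.219,2.000)
cell (1,3): code 1000 → (2.000,3.406)–(1.547,3.000)
cell (2,0): code 0110 → (2.000,0.620)–(3.000,0.240)
cell (2,3): code 1001 → (3.000,3.633)–(2.000,3.406)
cell (3,0): code 0110 → (3.000,0.240)–(4.000,0.517)
cell (3,3): code 1001 → (4.000,3.211)–(3.000,3.633)
cell (4,0): code 0010 → (4.000,0.517)–(4.467,1.000)
cell (4,1): code 0011 → (4.467,1.000)–(4.687,2.000)
cell (4,2): code 0011 → (4.687,2.000)–(4.204,3.000)
cell (4,3): code 0001 → (4.204,3.000)–(4.000,3.211)
total: 12 segments, chained into 1 closed loop(s), length Σ = 10.605460

segments=12 loops=1 length=10.605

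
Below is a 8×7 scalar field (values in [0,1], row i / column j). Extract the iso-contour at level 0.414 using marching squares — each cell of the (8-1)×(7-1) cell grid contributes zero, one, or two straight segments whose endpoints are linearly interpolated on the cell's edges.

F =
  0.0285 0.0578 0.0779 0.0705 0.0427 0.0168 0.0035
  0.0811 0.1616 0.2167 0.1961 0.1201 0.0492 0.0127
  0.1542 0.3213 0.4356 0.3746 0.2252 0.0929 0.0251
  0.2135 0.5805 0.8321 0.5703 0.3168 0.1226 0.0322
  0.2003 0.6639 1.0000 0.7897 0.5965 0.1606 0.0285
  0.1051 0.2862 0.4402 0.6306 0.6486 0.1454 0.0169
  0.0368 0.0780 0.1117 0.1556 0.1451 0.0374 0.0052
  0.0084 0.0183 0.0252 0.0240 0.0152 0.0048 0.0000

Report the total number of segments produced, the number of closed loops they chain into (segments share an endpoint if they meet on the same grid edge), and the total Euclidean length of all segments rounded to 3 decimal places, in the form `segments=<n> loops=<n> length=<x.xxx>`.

segments=16 loops=1 length=11.902

cell (1,1): code 0100 → (1.901,2.000)–(2.000,1.811)
cell (1,2): code 1000 → (2.000,2.354)–(1.901,2.000)
cell (2,0): code 0100 → (2.358,1.000)–(3.000,0.546)
cell (2,1): code 1110 → (2.000,1.811)–(2.358,1.000)
cell (2,2): code 1101 → (2.201,3.000)–(2.000,2.354)
cell (2,3): code 1000 → (3.000,3.617)–(2.201,3.000)
cell (3,0): code 0110 → (3.000,0.546)–(4.000,0.461)
cell (3,3): code 1101 → (3.348,4.000)–(3.000,3.617)
cell (3,4): code 1000 → (4.000,4.419)–(3.348,4.000)
cell (4,0): code 0010 → (4.000,0.461)–(4.662,1.000)
cell (4,1): code 0111 → (4.662,1.000)–(5.000,1.830)
cell (4,4): code 1001 → (5.000,4.466)–(4.000,4.419)
cell (5,1): code 0010 → (5.000,1.830)–(5.080,2.000)
cell (5,2): code 0011 → (5.080,2.000)–(5.456,3.000)
cell (5,3): code 0011 → (5.456,3.000)–(5.466,4.000)
cell (5,4): code 0001 → (5.466,4.000)–(5.000,4.466)
total: 16 segments, chained into 1 closed loop(s), length Σ = 11.901744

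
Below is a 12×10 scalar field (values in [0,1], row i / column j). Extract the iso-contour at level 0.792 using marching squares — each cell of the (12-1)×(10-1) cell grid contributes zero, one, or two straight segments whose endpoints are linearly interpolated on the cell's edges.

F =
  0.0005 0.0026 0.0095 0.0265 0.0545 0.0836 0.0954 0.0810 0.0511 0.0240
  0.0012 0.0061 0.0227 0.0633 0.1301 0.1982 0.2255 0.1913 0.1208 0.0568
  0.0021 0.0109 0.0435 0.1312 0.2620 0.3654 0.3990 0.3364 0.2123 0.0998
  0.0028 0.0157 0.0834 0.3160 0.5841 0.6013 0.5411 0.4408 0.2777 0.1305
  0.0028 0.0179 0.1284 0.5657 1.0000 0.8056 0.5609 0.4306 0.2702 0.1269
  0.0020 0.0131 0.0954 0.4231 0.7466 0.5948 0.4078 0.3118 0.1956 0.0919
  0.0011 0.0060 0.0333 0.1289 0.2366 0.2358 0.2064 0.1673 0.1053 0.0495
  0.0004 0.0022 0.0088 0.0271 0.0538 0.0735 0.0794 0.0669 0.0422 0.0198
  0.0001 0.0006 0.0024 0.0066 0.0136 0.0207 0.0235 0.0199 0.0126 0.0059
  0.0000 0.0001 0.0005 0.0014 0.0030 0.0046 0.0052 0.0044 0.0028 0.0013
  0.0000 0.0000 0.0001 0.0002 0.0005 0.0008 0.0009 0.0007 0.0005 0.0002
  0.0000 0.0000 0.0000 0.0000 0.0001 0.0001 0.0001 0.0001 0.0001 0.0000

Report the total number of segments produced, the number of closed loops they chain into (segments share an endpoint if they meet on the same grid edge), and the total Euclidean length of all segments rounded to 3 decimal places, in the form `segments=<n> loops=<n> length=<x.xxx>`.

cell (3,3): code 0100 → (3.500,4.000)–(4.000,3.521)
cell (3,4): code 1100 → (3.933,5.000)–(3.500,4.000)
cell (3,5): code 1000 → (4.000,5.056)–(3.933,5.000)
cell (4,3): code 0010 → (4.000,3.521)–(4.821,4.000)
cell (4,4): code 0011 → (4.821,4.000)–(4.065,5.000)
cell (4,5): code 0001 → (4.065,5.000)–(4.000,5.056)
total: 6 segments, chained into 1 closed loop(s), length Σ = 4.158413

segments=6 loops=1 length=4.158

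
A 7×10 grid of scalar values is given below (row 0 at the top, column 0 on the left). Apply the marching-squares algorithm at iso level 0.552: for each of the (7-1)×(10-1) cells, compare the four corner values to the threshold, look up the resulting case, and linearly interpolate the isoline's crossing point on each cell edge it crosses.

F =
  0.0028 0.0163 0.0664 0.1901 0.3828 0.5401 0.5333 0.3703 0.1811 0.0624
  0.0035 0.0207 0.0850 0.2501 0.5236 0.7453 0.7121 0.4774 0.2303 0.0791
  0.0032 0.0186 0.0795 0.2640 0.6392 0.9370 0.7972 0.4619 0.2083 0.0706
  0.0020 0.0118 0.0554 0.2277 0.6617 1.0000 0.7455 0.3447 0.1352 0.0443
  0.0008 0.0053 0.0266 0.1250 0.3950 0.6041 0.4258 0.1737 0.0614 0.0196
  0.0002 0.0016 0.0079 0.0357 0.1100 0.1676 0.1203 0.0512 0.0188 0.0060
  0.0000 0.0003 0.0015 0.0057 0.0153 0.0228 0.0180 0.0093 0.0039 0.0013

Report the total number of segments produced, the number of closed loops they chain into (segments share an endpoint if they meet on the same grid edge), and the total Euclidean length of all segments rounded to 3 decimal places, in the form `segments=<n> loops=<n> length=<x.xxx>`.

cell (0,4): code 0100 → (0.058,5.000)–(1.000,4.128)
cell (0,5): code 1100 → (0.105,6.000)–(0.058,5.000)
cell (0,6): code 1000 → (1.000,6.682)–(0.105,6.000)
cell (1,3): code 0100 → (1.246,4.000)–(2.000,3.768)
cell (1,4): code 1110 → (1.000,4.128)–(1.246,4.000)
cell (1,6): code 1001 → (2.000,6.731)–(1.000,6.682)
cell (2,3): code 0110 → (2.000,3.768)–(3.000,3.747)
cell (2,6): code 1001 → (3.000,6.483)–(2.000,6.731)
cell (3,3): code 0010 → (3.000,3.747)–(3.411,4.000)
cell (3,4): code 0111 → (3.411,4.000)–(4.000,4.751)
cell (3,5): code 1011 → (4.000,5.292)–(3.605,6.000)
cell (3,6): code 0001 → (3.605,6.000)–(3.000,6.483)
cell (4,4): code 0010 → (4.000,4.751)–(4.119,5.000)
cell (4,5): code 0001 → (4.119,5.000)–(4.000,5.292)
total: 14 segments, chained into 1 closed loop(s), length Σ = 11.121974

segments=14 loops=1 length=11.122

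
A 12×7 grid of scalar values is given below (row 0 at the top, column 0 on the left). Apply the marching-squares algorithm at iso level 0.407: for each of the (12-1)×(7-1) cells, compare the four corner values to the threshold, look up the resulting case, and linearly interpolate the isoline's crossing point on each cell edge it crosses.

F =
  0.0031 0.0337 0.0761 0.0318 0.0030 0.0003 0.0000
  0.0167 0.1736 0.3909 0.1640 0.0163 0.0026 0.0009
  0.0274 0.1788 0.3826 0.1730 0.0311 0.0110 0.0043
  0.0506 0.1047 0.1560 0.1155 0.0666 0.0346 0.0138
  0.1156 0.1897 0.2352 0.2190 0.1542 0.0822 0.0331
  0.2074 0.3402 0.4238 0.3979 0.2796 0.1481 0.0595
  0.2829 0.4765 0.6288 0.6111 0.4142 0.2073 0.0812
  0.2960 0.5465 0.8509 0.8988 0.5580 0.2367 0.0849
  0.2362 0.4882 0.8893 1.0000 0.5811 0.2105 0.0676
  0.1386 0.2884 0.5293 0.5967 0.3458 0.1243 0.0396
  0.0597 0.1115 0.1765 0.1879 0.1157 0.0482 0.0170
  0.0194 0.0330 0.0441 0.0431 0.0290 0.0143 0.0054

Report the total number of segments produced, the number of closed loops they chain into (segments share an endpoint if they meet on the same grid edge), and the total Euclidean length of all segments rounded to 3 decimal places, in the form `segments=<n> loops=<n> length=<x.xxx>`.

cell (4,1): code 0100 → (4.911,2.000)–(5.000,1.799)
cell (4,2): code 1000 → (5.000,2.649)–(4.911,2.000)
cell (5,0): code 0100 → (5.490,1.000)–(6.000,0.641)
cell (5,1): code 1110 → (5.000,1.799)–(5.490,1.000)
cell (5,2): code 1101 → (5.043,3.000)–(5.000,2.649)
cell (5,3): code 1100 → (5.947,4.000)–(5.043,3.000)
cell (5,4): code 1000 → (6.000,4.035)–(5.947,4.000)
cell (6,0): code 0110 → (6.000,0.641)–(7.000,0.443)
cell (6,4): code 1001 → (7.000,4.470)–(6.000,4.035)
cell (7,0): code 0110 → (7.000,0.443)–(8.000,0.678)
cell (7,4): code 1001 → (8.000,4.470)–(7.000,4.470)
cell (8,0): code 0010 → (8.000,0.678)–(8.406,1.000)
cell (8,1): code 0111 → (8.406,1.000)–(9.000,1.492)
cell (8,3): code 1011 → (9.000,3.756)–(8.740,4.000)
cell (8,4): code 0001 → (8.740,4.000)–(8.000,4.470)
cell (9,1): code 0010 → (9.000,1.492)–(9.347,2.000)
cell (9,2): code 0011 → (9.347,2.000)–(9.464,3.000)
cell (9,3): code 0001 → (9.464,3.000)–(9.000,3.756)
total: 18 segments, chained into 1 closed loop(s), length Σ = 13.369922

segments=18 loops=1 length=13.370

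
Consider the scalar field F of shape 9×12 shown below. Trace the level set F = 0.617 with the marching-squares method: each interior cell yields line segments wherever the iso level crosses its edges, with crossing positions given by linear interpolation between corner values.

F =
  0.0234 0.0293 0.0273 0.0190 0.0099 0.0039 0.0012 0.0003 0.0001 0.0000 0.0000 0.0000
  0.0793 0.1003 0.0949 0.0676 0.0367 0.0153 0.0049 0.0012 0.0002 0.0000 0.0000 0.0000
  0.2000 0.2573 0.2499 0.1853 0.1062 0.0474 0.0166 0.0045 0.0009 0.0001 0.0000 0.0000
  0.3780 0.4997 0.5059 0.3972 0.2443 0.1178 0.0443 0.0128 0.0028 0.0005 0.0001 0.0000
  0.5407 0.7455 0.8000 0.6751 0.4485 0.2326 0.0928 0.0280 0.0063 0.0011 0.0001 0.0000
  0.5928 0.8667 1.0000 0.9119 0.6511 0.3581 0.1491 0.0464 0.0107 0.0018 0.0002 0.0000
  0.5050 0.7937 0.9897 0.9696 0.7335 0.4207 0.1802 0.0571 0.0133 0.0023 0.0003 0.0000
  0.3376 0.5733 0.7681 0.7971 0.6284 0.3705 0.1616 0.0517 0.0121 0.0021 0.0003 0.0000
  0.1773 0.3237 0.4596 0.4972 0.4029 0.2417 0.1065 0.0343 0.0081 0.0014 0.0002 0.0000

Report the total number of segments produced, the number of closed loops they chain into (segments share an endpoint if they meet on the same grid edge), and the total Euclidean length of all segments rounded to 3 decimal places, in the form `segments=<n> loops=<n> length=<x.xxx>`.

segments=16 loops=1 length=13.163

cell (3,0): code 0100 → (3.477,1.000)–(4.000,0.373)
cell (3,1): code 1100 → (3.378,2.000)–(3.477,1.000)
cell (3,2): code 1100 → (3.791,3.000)–(3.378,2.000)
cell (3,3): code 1000 → (4.000,3.256)–(3.791,3.000)
cell (4,0): code 0110 → (4.000,0.373)–(5.000,0.088)
cell (4,3): code 1101 → (4.832,4.000)–(4.000,3.256)
cell (4,4): code 1000 → (5.000,4.116)–(4.832,4.000)
cell (5,0): code 0110 → (5.000,0.088)–(6.000,0.388)
cell (5,4): code 1001 → (6.000,4.372)–(5.000,4.116)
cell (6,0): code 0010 → (6.000,0.388)–(6.802,1.000)
cell (6,1): code 0111 → (6.802,1.000)–(7.000,1.224)
cell (6,4): code 1001 → (7.000,4.044)–(6.000,4.372)
cell (7,1): code 0010 → (7.000,1.224)–(7.490,2.000)
cell (7,2): code 0011 → (7.490,2.000)–(7.601,3.000)
cell (7,3): code 0011 → (7.601,3.000)–(7.051,4.000)
cell (7,4): code 0001 → (7.051,4.000)–(7.000,4.044)
total: 16 segments, chained into 1 closed loop(s), length Σ = 13.162926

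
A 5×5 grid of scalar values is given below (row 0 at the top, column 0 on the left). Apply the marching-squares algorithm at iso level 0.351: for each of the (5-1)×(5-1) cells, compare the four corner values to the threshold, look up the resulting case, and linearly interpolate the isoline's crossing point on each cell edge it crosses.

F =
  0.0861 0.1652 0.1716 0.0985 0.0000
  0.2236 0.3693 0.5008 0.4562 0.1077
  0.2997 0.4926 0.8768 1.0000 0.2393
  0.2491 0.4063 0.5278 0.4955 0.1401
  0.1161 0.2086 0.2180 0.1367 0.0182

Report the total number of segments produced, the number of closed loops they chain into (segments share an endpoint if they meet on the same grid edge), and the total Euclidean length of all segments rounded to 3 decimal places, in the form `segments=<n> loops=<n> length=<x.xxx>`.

cell (0,0): code 0100 → (0.910,1.000)–(1.000,0.874)
cell (0,1): code 1100 → (0.545,2.000)–(0.910,1.000)
cell (0,2): code 1100 → (0.706,3.000)–(0.545,2.000)
cell (0,3): code 1000 → (1.000,3.302)–(0.706,3.000)
cell (1,0): code 0110 → (1.000,0.874)–(2.000,0.266)
cell (1,3): code 1001 → (2.000,3.853)–(1.000,3.302)
cell (2,0): code 0110 → (2.000,0.266)–(3.000,0.648)
cell (2,3): code 1001 → (3.000,3.407)–(2.000,3.853)
cell (3,0): code 0010 → (3.000,0.648)–(3.280,1.000)
cell (3,1): code 0011 → (3.280,1.000)–(3.571,2.000)
cell (3,2): code 0011 → (3.571,2.000)–(3.403,3.000)
cell (3,3): code 0001 → (3.403,3.000)–(3.000,3.407)
total: 12 segments, chained into 1 closed loop(s), length Σ = 10.208715

segments=12 loops=1 length=10.209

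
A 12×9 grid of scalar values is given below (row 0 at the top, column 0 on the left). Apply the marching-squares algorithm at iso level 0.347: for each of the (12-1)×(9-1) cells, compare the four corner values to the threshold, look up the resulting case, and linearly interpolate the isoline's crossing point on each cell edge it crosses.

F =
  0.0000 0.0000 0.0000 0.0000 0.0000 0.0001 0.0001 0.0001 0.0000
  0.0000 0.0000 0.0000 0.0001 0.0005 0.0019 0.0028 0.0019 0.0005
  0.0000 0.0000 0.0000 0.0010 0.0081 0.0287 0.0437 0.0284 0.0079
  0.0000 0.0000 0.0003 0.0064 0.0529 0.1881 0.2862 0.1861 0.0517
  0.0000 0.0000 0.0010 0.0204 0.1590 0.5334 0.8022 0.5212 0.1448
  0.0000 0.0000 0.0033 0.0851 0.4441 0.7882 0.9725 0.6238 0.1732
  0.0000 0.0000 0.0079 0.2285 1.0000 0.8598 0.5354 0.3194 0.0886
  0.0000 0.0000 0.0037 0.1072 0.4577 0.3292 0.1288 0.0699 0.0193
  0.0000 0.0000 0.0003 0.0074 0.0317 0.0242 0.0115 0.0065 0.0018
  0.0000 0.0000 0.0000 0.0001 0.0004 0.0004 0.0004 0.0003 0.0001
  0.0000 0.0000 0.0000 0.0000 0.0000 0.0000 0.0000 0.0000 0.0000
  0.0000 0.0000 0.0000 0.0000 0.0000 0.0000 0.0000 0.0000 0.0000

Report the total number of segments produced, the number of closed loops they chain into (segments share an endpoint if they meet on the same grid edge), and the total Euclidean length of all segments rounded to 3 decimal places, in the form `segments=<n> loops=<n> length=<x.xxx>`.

segments=16 loops=1 length=12.925

cell (3,4): code 0100 → (3.460,5.000)–(4.000,4.502)
cell (3,5): code 1100 → (3.118,6.000)–(3.460,5.000)
cell (3,6): code 1100 → (3.480,7.000)–(3.118,6.000)
cell (3,7): code 1000 → (4.000,7.463)–(3.480,7.000)
cell (4,3): code 0100 → (4.659,4.000)–(5.000,3.730)
cell (4,4): code 1110 → (4.000,4.502)–(4.659,4.000)
cell (4,7): code 1001 → (5.000,7.614)–(4.000,7.463)
cell (5,3): code 0110 → (5.000,3.730)–(6.000,3.154)
cell (5,6): code 1011 → (6.000,6.872)–(5.909,7.000)
cell (5,7): code 0001 → (5.909,7.000)–(5.000,7.614)
cell (6,3): code 0110 → (6.000,3.154)–(7.000,3.684)
cell (6,4): code 1011 → (7.000,4.861)–(6.966,5.000)
cell (6,5): code 0011 → (6.966,5.000)–(6.463,6.000)
cell (6,6): code 0001 → (6.463,6.000)–(6.000,6.872)
cell (7,3): code 0010 → (7.000,3.684)–(7.260,4.000)
cell (7,4): code 0001 → (7.260,4.000)–(7.000,4.861)
total: 16 segments, chained into 1 closed loop(s), length Σ = 12.924623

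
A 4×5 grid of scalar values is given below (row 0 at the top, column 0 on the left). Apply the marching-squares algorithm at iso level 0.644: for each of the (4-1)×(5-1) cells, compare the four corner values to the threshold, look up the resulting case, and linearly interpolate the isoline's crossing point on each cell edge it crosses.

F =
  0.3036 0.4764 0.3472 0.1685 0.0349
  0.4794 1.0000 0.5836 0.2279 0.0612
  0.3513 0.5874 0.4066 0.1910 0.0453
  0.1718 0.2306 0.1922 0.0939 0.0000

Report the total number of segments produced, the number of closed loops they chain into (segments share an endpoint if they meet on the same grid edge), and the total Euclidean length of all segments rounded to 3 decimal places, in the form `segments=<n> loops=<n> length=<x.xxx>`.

segments=4 loops=1 length=4.372

cell (0,0): code 0100 → (0.320,1.000)–(1.000,0.316)
cell (0,1): code 1000 → (1.000,1.855)–(0.320,1.000)
cell (1,0): code 0010 → (1.000,0.316)–(1.863,1.000)
cell (1,1): code 0001 → (1.863,1.000)–(1.000,1.855)
total: 4 segments, chained into 1 closed loop(s), length Σ = 4.372254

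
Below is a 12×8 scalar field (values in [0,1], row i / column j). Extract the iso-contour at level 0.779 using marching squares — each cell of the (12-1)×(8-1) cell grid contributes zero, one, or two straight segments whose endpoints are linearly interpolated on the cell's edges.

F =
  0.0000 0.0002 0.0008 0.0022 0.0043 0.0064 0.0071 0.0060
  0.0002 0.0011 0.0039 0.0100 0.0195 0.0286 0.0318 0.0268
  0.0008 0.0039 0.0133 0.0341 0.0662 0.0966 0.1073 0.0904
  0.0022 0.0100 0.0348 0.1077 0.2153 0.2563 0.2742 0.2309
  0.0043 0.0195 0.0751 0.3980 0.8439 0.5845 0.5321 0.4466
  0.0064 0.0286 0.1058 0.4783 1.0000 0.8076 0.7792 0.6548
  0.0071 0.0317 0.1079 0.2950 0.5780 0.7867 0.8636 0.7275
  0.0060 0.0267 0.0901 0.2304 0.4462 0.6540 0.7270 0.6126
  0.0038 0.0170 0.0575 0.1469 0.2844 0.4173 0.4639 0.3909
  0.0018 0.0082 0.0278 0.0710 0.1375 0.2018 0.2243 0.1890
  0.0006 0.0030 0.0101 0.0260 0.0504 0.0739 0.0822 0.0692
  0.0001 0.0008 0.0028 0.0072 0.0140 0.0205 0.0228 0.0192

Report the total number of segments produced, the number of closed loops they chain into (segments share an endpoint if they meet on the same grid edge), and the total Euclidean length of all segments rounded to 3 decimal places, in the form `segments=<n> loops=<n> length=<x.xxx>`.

segments=12 loops=1 length=8.664

cell (3,3): code 0100 → (3.897,4.000)–(4.000,3.854)
cell (3,4): code 1000 → (4.000,4.250)–(3.897,4.000)
cell (4,3): code 0110 → (4.000,3.854)–(5.000,3.576)
cell (4,4): code 1101 → (4.872,5.000)–(4.000,4.250)
cell (4,5): code 1100 → (4.999,6.000)–(4.872,5.000)
cell (4,6): code 1000 → (5.000,6.002)–(4.999,6.000)
cell (5,3): code 0010 → (5.000,3.576)–(5.524,4.000)
cell (5,4): code 0111 → (5.524,4.000)–(6.000,4.963)
cell (5,6): code 1001 → (6.000,6.622)–(5.000,6.002)
cell (6,4): code 0010 → (6.000,4.963)–(6.058,5.000)
cell (6,5): code 0011 → (6.058,5.000)–(6.619,6.000)
cell (6,6): code 0001 → (6.619,6.000)–(6.000,6.622)
total: 12 segments, chained into 1 closed loop(s), length Σ = 8.664443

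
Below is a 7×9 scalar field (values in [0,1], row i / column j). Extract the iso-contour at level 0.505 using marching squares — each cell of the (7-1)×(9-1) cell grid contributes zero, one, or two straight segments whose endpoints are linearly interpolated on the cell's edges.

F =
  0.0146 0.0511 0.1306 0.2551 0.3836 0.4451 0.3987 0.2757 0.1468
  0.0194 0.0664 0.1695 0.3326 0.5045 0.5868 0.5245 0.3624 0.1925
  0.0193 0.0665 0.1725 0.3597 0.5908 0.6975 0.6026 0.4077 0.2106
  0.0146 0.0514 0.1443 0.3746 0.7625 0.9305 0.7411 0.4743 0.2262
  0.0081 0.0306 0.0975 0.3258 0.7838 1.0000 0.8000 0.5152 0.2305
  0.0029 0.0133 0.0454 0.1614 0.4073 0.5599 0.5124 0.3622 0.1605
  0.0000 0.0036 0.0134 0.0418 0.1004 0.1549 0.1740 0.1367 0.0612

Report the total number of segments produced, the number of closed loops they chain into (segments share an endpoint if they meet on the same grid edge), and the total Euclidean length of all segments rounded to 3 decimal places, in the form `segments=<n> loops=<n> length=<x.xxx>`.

segments=18 loops=1 length=13.199

cell (0,4): code 0100 → (0.423,5.000)–(1.000,4.006)
cell (0,5): code 1100 → (0.845,6.000)–(0.423,5.000)
cell (0,6): code 1000 → (1.000,6.120)–(0.845,6.000)
cell (1,3): code 0100 → (1.006,4.000)–(2.000,3.629)
cell (1,4): code 1110 → (1.000,4.006)–(1.006,4.000)
cell (1,6): code 1001 → (2.000,6.501)–(1.000,6.120)
cell (2,3): code 0110 → (2.000,3.629)–(3.000,3.336)
cell (2,6): code 1001 → (3.000,6.885)–(2.000,6.501)
cell (3,3): code 0110 → (3.000,3.336)–(4.000,3.391)
cell (3,6): code 1101 → (3.751,7.000)–(3.000,6.885)
cell (3,7): code 1000 → (4.000,7.036)–(3.751,7.000)
cell (4,3): code 0010 → (4.000,3.391)–(4.741,4.000)
cell (4,4): code 0111 → (4.741,4.000)–(5.000,4.640)
cell (4,6): code 1011 → (5.000,6.049)–(4.067,7.000)
cell (4,7): code 0001 → (4.067,7.000)–(4.000,7.036)
cell (5,4): code 0010 → (5.000,4.640)–(5.136,5.000)
cell (5,5): code 0011 → (5.136,5.000)–(5.022,6.000)
cell (5,6): code 0001 → (5.022,6.000)–(5.000,6.049)
total: 18 segments, chained into 1 closed loop(s), length Σ = 13.198924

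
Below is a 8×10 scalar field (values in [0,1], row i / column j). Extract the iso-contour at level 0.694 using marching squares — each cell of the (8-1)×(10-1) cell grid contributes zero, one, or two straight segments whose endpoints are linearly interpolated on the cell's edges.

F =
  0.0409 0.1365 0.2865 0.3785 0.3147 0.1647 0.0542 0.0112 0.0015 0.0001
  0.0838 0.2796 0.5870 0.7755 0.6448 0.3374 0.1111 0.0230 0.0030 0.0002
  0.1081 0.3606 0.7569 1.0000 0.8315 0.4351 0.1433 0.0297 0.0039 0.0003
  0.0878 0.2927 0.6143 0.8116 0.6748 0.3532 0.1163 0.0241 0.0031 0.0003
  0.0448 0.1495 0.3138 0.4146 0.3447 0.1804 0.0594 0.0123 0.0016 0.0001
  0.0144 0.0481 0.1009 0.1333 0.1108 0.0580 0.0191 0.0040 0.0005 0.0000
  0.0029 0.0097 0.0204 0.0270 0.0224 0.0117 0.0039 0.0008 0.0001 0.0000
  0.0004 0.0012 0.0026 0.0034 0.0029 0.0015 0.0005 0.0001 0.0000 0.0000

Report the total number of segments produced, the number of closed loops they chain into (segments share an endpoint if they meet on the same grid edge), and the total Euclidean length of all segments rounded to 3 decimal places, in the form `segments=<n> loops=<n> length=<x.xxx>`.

segments=12 loops=1 length=7.522

cell (0,2): code 0100 → (0.795,3.000)–(1.000,2.568)
cell (0,3): code 1000 → (1.000,3.624)–(0.795,3.000)
cell (1,1): code 0100 → (1.630,2.000)–(2.000,1.841)
cell (1,2): code 1110 → (1.000,2.568)–(1.630,2.000)
cell (1,3): code 1101 → (1.264,4.000)–(1.000,3.624)
cell (1,4): code 1000 → (2.000,4.347)–(1.264,4.000)
cell (2,1): code 0010 → (2.000,1.841)–(2.441,2.000)
cell (2,2): code 0111 → (2.441,2.000)–(3.000,2.404)
cell (2,3): code 1011 → (3.000,3.860)–(2.877,4.000)
cell (2,4): code 0001 → (2.877,4.000)–(2.000,4.347)
cell (3,2): code 0010 → (3.000,2.404)–(3.296,3.000)
cell (3,3): code 0001 → (3.296,3.000)–(3.000,3.860)
total: 12 segments, chained into 1 closed loop(s), length Σ = 7.522436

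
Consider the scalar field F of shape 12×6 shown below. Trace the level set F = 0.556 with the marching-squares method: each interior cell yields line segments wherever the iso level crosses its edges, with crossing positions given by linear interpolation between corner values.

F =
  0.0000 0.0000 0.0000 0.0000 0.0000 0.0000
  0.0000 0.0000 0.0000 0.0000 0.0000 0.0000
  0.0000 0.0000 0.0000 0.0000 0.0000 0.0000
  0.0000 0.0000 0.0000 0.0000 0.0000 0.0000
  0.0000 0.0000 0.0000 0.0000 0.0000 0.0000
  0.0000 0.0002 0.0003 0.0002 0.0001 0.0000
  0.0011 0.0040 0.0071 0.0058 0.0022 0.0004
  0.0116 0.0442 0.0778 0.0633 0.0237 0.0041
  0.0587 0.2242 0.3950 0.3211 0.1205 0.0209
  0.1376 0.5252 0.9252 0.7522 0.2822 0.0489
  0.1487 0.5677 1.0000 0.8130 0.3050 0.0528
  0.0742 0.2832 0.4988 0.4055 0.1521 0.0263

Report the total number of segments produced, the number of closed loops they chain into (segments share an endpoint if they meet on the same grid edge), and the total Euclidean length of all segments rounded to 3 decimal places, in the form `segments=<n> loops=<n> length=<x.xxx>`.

segments=10 loops=1 length=8.011

cell (8,1): code 0100 → (8.304,2.000)–(9.000,1.077)
cell (8,2): code 1100 → (8.545,3.000)–(8.304,2.000)
cell (8,3): code 1000 → (9.000,3.417)–(8.545,3.000)
cell (9,0): code 0100 → (9.725,1.000)–(10.000,0.972)
cell (9,1): code 1110 → (9.000,1.077)–(9.725,1.000)
cell (9,3): code 1001 → (10.000,3.506)–(9.000,3.417)
cell (10,0): code 0010 → (10.000,0.972)–(10.041,1.000)
cell (10,1): code 0011 → (10.041,1.000)–(10.886,2.000)
cell (10,2): code 0011 → (10.886,2.000)–(10.631,3.000)
cell (10,3): code 0001 → (10.631,3.000)–(10.000,3.506)
total: 10 segments, chained into 1 closed loop(s), length Σ = 8.011174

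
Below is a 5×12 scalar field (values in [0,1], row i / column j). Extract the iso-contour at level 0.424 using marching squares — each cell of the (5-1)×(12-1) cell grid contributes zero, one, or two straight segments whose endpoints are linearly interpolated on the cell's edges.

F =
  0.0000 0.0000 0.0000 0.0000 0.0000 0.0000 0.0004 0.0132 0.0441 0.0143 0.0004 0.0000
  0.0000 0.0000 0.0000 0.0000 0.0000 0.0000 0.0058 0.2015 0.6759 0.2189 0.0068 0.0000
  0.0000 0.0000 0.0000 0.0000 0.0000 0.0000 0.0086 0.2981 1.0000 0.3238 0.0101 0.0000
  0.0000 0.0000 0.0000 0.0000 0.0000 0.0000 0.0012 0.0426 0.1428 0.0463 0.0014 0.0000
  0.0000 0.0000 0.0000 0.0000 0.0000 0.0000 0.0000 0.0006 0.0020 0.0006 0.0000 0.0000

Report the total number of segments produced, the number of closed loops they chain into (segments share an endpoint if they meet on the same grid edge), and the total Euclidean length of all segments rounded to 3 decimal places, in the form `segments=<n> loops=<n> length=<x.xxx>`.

segments=6 loops=1 length=5.575

cell (0,7): code 0100 → (0.601,8.000)–(1.000,7.469)
cell (0,8): code 1000 → (1.000,8.551)–(0.601,8.000)
cell (1,7): code 0110 → (1.000,7.469)–(2.000,7.179)
cell (1,8): code 1001 → (2.000,8.852)–(1.000,8.551)
cell (2,7): code 0010 → (2.000,7.179)–(2.672,8.000)
cell (2,8): code 0001 → (2.672,8.000)–(2.000,8.852)
total: 6 segments, chained into 1 closed loop(s), length Σ = 5.575197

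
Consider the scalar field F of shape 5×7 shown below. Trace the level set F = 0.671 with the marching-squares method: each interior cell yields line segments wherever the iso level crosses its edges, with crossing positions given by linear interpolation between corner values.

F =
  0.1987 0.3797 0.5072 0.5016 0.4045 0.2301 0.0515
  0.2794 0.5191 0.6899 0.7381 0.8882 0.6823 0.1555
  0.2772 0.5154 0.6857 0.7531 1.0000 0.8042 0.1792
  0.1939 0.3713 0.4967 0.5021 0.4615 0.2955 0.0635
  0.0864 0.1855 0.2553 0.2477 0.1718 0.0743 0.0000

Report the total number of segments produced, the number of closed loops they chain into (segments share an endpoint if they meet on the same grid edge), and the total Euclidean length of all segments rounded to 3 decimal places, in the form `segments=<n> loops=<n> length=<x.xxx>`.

segments=12 loops=1 length=8.902

cell (0,1): code 0100 → (0.897,2.000)–(1.000,1.889)
cell (0,2): code 1100 → (0.716,3.000)–(0.897,2.000)
cell (0,3): code 1100 → (0.551,4.000)–(0.716,3.000)
cell (0,4): code 1100 → (0.975,5.000)–(0.551,4.000)
cell (0,5): code 1000 → (1.000,5.021)–(0.975,5.000)
cell (1,1): code 0110 → (1.000,1.889)–(2.000,1.914)
cell (1,5): code 1001 → (2.000,5.213)–(1.000,5.021)
cell (2,1): code 0010 → (2.000,1.914)–(2.078,2.000)
cell (2,2): code 0011 → (2.078,2.000)–(2.327,3.000)
cell (2,3): code 0011 → (2.327,3.000)–(2.611,4.000)
cell (2,4): code 0011 → (2.611,4.000)–(2.262,5.000)
cell (2,5): code 0001 → (2.262,5.000)–(2.000,5.213)
total: 12 segments, chained into 1 closed loop(s), length Σ = 8.901909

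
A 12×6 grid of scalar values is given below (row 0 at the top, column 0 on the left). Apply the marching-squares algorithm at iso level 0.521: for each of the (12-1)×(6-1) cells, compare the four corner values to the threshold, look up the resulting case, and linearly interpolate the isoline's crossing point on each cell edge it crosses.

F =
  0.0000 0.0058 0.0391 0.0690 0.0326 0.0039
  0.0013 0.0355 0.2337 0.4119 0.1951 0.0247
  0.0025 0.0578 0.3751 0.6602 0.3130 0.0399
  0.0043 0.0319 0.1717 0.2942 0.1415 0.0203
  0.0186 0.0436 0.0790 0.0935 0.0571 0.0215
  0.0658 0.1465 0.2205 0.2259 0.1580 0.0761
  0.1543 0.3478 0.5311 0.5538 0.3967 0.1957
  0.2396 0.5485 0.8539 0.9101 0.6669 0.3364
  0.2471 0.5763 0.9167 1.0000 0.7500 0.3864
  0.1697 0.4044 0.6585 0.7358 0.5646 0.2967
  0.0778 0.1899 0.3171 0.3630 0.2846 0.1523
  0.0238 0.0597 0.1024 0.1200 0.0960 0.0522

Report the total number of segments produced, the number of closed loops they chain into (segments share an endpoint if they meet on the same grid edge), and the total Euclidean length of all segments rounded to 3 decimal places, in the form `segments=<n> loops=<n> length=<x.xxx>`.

cell (1,2): code 0100 → (1.439,3.000)–(2.000,2.512)
cell (1,3): code 1000 → (2.000,3.401)–(1.439,3.000)
cell (2,2): code 0010 → (2.000,2.512)–(2.380,3.000)
cell (2,3): code 0001 → (2.380,3.000)–(2.000,3.401)
cell (5,1): code 0100 → (5.967,2.000)–(6.000,1.945)
cell (5,2): code 1100 → (5.900,3.000)–(5.967,2.000)
cell (5,3): code 1000 → (6.000,3.209)–(5.900,3.000)
cell (6,0): code 0100 → (6.863,1.000)–(7.000,0.911)
cell (6,1): code 1110 → (6.000,1.945)–(6.863,1.000)
cell (6,3): code 1101 → (6.460,4.000)–(6.000,3.209)
cell (6,4): code 1000 → (7.000,4.441)–(6.460,4.000)
cell (7,0): code 0110 → (7.000,0.911)–(8.000,0.832)
cell (7,4): code 1001 → (8.000,4.630)–(7.000,4.441)
cell (8,0): code 0010 → (8.000,0.832)–(8.322,1.000)
cell (8,1): code 0111 → (8.322,1.000)–(9.000,1.459)
cell (8,4): code 1001 → (9.000,4.163)–(8.000,4.630)
cell (9,1): code 0010 → (9.000,1.459)–(9.403,2.000)
cell (9,2): code 0011 → (9.403,2.000)–(9.576,3.000)
cell (9,3): code 0011 → (9.576,3.000)–(9.156,4.000)
cell (9,4): code 0001 → (9.156,4.000)–(9.000,4.163)
total: 20 segments, chained into 2 closed loop(s), length Σ = 14.263469

segments=20 loops=2 length=14.263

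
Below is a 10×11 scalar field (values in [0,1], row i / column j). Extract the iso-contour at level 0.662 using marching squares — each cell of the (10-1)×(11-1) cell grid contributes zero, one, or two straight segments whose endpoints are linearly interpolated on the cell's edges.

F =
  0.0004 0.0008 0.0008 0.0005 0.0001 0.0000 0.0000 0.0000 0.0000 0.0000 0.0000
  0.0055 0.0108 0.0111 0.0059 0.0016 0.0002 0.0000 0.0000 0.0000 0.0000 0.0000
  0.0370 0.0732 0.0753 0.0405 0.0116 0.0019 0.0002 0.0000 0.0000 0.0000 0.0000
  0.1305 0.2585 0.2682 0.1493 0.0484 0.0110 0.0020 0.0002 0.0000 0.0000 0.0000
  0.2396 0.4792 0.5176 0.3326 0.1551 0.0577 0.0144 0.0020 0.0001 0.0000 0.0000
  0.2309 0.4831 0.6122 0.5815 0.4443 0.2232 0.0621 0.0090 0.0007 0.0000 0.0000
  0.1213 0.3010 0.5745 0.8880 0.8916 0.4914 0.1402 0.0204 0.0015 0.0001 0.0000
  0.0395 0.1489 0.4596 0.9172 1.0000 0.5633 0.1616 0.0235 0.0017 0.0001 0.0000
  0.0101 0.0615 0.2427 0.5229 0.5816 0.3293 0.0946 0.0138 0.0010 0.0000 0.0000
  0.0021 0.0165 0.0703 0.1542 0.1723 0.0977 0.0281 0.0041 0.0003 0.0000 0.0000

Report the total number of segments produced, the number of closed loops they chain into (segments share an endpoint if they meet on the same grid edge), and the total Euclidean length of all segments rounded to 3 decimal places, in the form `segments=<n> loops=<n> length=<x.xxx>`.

segments=8 loops=1 length=7.845

cell (5,2): code 0100 → (5.263,3.000)–(6.000,2.279)
cell (5,3): code 1100 → (5.487,4.000)–(5.263,3.000)
cell (5,4): code 1000 → (6.000,4.574)–(5.487,4.000)
cell (6,2): code 0110 → (6.000,2.279)–(7.000,2.442)
cell (6,4): code 1001 → (7.000,4.774)–(6.000,4.574)
cell (7,2): code 0010 → (7.000,2.442)–(7.647,3.000)
cell (7,3): code 0011 → (7.647,3.000)–(7.808,4.000)
cell (7,4): code 0001 → (7.808,4.000)–(7.000,4.774)
total: 8 segments, chained into 1 closed loop(s), length Σ = 7.844852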